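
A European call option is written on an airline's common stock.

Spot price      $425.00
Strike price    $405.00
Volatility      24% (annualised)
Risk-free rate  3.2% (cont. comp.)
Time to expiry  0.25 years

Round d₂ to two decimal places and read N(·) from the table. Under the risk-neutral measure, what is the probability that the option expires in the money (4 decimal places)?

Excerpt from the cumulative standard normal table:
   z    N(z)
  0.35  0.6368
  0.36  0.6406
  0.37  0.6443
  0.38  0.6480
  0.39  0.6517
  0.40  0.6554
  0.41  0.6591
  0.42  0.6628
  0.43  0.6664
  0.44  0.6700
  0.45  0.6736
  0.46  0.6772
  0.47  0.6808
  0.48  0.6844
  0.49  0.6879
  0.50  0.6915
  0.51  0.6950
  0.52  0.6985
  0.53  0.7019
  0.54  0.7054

σ√T = 0.24 × 0.5000 = 0.1200
ln(S/K) + (r + σ²/2)T = ln(425/405) + (0.032 + 0.24²/2)·0.25 = 0.0482 + 0.0152 = 0.0634
d₁ = 0.0634 / 0.1200 = 0.5284 ≈ 0.53
d₂ = d₁ − σ√T = 0.5284 − 0.1200 = 0.4084 ≈ 0.41
Risk-neutral Pr[S_T > K] = N(d₂) = N(0.41) = 0.6591

0.6591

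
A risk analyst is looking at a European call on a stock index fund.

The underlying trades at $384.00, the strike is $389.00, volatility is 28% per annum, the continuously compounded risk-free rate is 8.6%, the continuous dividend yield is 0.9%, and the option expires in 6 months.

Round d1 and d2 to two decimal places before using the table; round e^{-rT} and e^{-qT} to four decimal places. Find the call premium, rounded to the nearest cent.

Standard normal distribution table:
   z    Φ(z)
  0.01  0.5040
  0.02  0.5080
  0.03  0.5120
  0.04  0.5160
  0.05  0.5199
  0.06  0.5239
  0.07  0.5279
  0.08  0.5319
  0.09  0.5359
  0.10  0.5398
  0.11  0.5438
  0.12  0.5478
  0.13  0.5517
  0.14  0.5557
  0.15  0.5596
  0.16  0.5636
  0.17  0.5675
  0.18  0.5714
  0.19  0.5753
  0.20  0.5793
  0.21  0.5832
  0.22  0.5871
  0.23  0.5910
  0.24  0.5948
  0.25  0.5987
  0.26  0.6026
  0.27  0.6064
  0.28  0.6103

$35.14

σ√T = 0.28 × 0.7071 = 0.1980
d₁ = [ln(384/389) + (0.086 − 0.009 + ½·0.28²)·0.5] / (σ√T) = (-0.0129 + 0.0581) / 0.1980 = 0.2281 which rounds to 0.23
d₂ = 0.2281 − 0.1980 = 0.0301 which rounds to 0.03
exp(−qT) = exp(−0.009·0.5) = 0.9955;  exp(−rT) = exp(−0.086·0.5) = 0.9579
N(d₁) = N(0.23) = 0.5910;  N(d₂) = N(0.03) = 0.5120
C = 384·0.9955·0.5910 − 389·0.9579·0.5120 = 225.9228 − 190.7830 = 35.1397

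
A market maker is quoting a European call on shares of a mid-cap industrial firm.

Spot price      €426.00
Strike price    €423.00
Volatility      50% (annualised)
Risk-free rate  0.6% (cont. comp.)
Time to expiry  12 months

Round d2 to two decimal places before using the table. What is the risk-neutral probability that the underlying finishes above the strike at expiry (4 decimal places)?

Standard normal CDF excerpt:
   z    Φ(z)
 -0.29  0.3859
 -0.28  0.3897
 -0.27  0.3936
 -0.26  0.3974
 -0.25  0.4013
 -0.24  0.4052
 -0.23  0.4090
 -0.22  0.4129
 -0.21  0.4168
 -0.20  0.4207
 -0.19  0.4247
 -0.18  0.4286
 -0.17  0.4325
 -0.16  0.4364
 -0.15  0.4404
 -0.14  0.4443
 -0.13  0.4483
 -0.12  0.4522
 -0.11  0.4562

0.4129

σ√T = 0.5 × 1.0000 = 0.5000
ln(S/K) + (r + σ²/2)T = ln(426/423) + (0.006 + 0.5²/2)·1 = 0.0071 + 0.1310 = 0.1381
d₁ = 0.1381 / 0.5000 = 0.2761 ≈ 0.28
d₂ = d₁ − σ√T = 0.2761 − 0.5000 = -0.2239 ≈ -0.22
Pr(exercise) under Q = N(d₂) = 0.4129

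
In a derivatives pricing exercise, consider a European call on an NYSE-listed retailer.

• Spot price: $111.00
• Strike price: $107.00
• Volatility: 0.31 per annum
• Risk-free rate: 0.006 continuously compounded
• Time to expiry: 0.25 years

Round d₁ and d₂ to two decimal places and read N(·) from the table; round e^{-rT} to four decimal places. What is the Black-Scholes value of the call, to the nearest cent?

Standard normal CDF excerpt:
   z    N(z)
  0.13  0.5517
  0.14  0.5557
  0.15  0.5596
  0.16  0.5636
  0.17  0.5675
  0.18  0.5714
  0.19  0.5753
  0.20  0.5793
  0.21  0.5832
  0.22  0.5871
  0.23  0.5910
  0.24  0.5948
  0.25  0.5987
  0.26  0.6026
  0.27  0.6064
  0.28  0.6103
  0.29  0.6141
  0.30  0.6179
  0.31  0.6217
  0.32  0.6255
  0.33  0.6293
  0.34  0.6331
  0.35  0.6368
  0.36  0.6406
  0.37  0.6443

$8.80

T = 0.25;  σ√T = 0.1550
d₁ = [ln(111/107) + (0.006 + 0.31²/2)·0.25] / 0.1550 = [0.0367 + 0.0135] / 0.1550 = 0.3240 ⇒ 0.32
d₂ = d₁ − σ√T = 0.3240 − 0.1550 = 0.1690 ⇒ 0.17
exp(−rT) = exp(−0.006·0.25) = 0.9985
C = 111·N(0.32) − 107·0.9985·N(0.17) = 111·0.6255 − 107·0.9985·0.5675 = 69.4305 − 60.6314 = 8.7991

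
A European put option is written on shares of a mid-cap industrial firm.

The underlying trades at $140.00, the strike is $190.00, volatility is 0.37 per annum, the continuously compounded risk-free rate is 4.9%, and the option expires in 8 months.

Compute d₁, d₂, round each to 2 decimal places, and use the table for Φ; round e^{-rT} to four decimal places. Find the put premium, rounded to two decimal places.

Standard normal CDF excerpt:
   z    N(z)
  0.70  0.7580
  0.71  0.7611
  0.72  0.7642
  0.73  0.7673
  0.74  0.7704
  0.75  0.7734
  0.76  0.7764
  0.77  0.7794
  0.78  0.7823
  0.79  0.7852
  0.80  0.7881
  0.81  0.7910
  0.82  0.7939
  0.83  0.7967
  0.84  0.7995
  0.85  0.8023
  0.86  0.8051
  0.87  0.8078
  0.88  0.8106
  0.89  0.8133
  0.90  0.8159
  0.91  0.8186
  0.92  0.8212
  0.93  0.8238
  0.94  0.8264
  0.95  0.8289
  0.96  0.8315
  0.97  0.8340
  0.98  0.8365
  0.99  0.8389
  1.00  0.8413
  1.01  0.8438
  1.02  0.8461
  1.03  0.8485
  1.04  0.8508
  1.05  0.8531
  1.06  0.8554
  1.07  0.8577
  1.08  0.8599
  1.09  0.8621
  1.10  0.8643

$48.61

σ√T = 0.37·√0.6667 = 0.3021
ln(S/K) + (r + σ²/2)T = ln(140/190) + (0.049 + 0.37²/2)·0.6667 = -0.3054 + 0.0783 = -0.2271
d₁ = -0.2271 / 0.3021 = -0.7517 ≈ -0.75
d₂ = d₁ − σ√T = -0.7517 − 0.3021 = -1.0538 ≈ -1.05
e^(−rT) = e^(−0.049·0.6667) = 0.9679
N(−d₂) = N(1.05) = 0.8531;  N(−d₁) = N(0.75) = 0.7734
P = 190·0.9679·0.8531 − 140·0.7734 = 156.8859 − 108.2760 = 48.6099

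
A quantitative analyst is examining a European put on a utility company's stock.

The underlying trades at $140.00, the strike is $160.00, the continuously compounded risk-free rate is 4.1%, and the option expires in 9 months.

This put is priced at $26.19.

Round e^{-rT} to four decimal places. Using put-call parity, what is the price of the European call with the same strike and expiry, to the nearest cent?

exp(−rT) = exp(−0.041·0.75) = 0.9697
Put-call parity: C − P = S − K·e^(−rT) = 140 − 160·0.9697 = 140 − 155.1520 = -15.1520
C = P + (C − P) = 26.19 + (-15.1520) = 11.0380

$11.04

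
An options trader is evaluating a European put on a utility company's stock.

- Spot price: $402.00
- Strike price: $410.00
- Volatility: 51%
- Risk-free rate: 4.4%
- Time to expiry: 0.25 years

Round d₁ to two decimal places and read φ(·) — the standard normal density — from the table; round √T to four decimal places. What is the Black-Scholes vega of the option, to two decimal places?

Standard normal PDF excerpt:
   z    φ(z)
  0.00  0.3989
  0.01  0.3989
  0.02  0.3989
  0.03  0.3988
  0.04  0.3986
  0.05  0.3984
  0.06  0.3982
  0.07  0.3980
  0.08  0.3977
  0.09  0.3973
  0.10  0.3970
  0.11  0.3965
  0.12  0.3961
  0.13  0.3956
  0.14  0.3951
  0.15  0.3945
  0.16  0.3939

T = 0.25;  σ√T = 0.2550
d₁ = [ln(402/410) + (0.044 + 0.51²/2)·0.25] / 0.2550 = [-0.0197 + 0.0435] / 0.2550 = 0.0934 which rounds to 0.09
√T = √0.25 = 0.5000
φ(d₁) = φ(0.09) = 0.3973
vega = S·φ(d₁)·√T = 402·0.3973·0.5000 = 79.8573

79.86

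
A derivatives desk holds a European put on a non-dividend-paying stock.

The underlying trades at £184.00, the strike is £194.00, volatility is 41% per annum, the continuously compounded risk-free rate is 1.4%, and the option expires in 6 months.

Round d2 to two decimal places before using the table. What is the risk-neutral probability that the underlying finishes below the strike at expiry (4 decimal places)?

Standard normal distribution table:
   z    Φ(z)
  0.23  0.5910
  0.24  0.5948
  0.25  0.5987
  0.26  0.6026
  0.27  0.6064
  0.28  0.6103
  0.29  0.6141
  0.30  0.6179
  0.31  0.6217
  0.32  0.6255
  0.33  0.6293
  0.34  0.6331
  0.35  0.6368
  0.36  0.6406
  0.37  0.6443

σ√T = 0.41 × 0.7071 = 0.2899
d₁ = [ln(184/194) + (0.014 + 0.41²/2)·0.5] / 0.2899 = [-0.0529 + 0.0490] / 0.2899 = -0.0134 ≈ -0.01
d₂ = d₁ − σ√T = -0.0134 − 0.2899 = -0.3034 ≈ -0.30
Risk-neutral Pr[S_T < K] = N(−d₂) = N(0.30) = 0.6179

0.6179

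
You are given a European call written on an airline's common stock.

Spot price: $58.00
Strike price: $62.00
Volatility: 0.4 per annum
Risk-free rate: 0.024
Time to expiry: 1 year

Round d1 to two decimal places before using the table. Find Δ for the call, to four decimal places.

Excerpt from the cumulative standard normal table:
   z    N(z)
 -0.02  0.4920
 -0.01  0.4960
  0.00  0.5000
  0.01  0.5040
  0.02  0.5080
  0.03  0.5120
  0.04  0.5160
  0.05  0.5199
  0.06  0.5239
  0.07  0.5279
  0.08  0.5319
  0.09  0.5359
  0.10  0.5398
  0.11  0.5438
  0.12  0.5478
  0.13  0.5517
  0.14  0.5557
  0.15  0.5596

0.5359

σ√T = 0.4·√1 = 0.4000
ln(S/K) + (r + σ²/2)T = ln(58/62) + (0.024 + 0.4²/2)·1 = -0.0667 + 0.1040 = 0.0373
d₁ = 0.0373 / 0.4000 = 0.0933 which rounds to 0.09
N(d₁) = N(0.09) = 0.5359
Δ_call = N(d₁) = 0.5359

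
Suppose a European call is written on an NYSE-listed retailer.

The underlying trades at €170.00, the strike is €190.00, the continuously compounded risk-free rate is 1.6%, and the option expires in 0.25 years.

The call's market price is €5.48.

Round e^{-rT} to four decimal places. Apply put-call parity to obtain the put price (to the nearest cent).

exp(−rT) = exp(−0.016·0.25) = 0.9960
Put-call parity: C − P = S − K·e^(−rT) = 170 − 190·0.9960 = 170 − 189.2400 = -19.2400
P = C − (C − P) = 5.48 − (-19.2400) = 24.7200

€24.72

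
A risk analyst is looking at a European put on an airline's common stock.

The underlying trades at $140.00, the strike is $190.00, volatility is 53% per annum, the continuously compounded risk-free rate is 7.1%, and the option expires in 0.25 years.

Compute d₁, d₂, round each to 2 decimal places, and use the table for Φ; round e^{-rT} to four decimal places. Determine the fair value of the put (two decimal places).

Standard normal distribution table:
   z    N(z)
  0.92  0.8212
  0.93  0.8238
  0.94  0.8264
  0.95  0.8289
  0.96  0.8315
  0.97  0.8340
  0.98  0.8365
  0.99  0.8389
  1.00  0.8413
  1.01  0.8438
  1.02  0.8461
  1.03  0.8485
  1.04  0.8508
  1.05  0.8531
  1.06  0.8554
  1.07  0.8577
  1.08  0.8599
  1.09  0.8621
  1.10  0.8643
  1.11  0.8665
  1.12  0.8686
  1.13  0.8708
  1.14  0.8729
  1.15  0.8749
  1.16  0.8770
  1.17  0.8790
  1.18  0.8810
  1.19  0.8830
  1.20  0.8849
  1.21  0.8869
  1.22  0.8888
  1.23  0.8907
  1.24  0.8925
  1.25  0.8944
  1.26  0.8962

σ√T = 0.53·√0.25 = 0.2650
d₁ = [ln(140/190) + (0.071 + 0.53²/2)·0.25] / 0.2650 = [-0.3054 + 0.0529] / 0.2650 = -0.9529 ⇒ -0.95
d₂ = d₁ − σ√T = -0.9529 − 0.2650 = -1.2179 ⇒ -1.22
exp(−rT) = exp(−0.071·0.25) = 0.9824
P = 190·0.9824·N(1.22) − 140·N(0.95) = 190·0.9824·0.8888 − 140·0.8289 = 165.8999 − 116.0460 = 49.8539

$49.85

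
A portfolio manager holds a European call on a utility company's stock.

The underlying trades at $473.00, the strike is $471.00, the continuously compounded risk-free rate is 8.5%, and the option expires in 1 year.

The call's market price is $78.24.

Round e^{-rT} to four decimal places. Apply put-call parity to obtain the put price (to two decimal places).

$37.85

e^(−rT) = e^(−0.085·1) = 0.9185
Put-call parity: C − P = S − K·e^(−rT) = 473 − 471·0.9185 = 473 − 432.6135 = 40.3865
P = C − (C − P) = 78.24 − (40.3865) = 37.8535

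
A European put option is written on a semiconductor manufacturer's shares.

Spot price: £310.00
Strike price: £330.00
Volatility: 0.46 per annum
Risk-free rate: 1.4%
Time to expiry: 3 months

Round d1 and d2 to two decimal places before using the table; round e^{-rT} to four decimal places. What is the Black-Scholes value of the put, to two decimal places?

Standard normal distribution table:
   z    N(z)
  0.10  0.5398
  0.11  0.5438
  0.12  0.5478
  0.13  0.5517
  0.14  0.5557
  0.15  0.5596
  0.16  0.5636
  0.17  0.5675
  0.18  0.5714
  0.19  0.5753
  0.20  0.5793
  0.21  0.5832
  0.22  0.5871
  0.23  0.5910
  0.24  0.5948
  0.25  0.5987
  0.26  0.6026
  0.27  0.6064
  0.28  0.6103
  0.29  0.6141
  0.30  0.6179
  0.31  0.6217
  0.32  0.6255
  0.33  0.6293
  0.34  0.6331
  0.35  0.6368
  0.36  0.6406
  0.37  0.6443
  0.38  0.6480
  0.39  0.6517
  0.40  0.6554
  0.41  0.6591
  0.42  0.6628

σ√T = 0.46·√0.25 = 0.2300
d₁ = [ln(310/330) + (0.014 + 0.46²/2)·0.25] / 0.2300 = [-0.0625 + 0.0300] / 0.2300 = -0.1416 which rounds to -0.14
d₂ = d₁ − σ√T = -0.1416 − 0.2300 = -0.3716 which rounds to -0.37
exp(−rT) = exp(−0.014·0.25) = 0.9965
N(−d₂) = N(0.37) = 0.6443;  N(−d₁) = N(0.14) = 0.5557
P = 330·0.9965·0.6443 − 310·0.5557 = 211.8748 − 172.2670 = 39.6078

£39.61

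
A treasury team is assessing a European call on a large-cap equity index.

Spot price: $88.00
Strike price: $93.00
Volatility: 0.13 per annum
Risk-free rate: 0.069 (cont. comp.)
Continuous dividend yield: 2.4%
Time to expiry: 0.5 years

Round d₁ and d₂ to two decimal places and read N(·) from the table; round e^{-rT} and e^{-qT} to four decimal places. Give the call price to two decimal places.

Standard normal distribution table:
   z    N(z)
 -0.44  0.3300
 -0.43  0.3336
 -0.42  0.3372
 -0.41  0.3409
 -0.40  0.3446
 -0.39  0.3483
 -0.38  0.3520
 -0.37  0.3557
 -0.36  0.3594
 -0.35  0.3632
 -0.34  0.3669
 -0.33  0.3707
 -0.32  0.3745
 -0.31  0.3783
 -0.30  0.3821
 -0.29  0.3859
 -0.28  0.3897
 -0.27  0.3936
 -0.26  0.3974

$1.93

T = 0.5;  σ√T = 0.0919
ln(S/K) + (r − q + σ²/2)T = ln(88/93) + (0.069 − 0.024 + 0.13²/2)·0.5 = -0.0553 + 0.0267 = -0.0285
d₁ = -0.0285 / 0.0919 = -0.3104 → -0.31
d₂ = d₁ − σ√T = -0.3104 − 0.0919 = -0.4024 → -0.40
exp(−qT) = exp(−0.024·0.5) = 0.9881;  exp(−rT) = exp(−0.069·0.5) = 0.9661
C = 88·0.9881·N(-0.31) − 93·0.9661·N(-0.40) = 88·0.9881·0.3783 − 93·0.9661·0.3446 = 32.8942 − 30.9614 = 1.9329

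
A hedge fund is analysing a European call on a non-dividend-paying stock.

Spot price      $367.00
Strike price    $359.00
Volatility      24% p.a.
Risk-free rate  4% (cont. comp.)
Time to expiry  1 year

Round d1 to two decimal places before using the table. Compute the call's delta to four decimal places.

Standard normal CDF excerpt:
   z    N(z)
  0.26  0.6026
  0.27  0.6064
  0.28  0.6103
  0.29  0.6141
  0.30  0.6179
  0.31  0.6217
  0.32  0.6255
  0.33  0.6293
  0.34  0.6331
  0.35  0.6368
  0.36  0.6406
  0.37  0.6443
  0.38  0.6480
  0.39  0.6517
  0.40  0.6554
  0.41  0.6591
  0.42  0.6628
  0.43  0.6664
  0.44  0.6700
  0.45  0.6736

σ√T = 0.24·√1 = 0.2400
ln(S/K) + (r + σ²/2)T = ln(367/359) + (0.04 + 0.24²/2)·1 = 0.0220 + 0.0688 = 0.0908
d₁ = 0.0908 / 0.2400 = 0.3785 which rounds to 0.38
N(d₁) = N(0.38) = 0.6480
Δ_call = N(d₁) = 0.6480

0.6480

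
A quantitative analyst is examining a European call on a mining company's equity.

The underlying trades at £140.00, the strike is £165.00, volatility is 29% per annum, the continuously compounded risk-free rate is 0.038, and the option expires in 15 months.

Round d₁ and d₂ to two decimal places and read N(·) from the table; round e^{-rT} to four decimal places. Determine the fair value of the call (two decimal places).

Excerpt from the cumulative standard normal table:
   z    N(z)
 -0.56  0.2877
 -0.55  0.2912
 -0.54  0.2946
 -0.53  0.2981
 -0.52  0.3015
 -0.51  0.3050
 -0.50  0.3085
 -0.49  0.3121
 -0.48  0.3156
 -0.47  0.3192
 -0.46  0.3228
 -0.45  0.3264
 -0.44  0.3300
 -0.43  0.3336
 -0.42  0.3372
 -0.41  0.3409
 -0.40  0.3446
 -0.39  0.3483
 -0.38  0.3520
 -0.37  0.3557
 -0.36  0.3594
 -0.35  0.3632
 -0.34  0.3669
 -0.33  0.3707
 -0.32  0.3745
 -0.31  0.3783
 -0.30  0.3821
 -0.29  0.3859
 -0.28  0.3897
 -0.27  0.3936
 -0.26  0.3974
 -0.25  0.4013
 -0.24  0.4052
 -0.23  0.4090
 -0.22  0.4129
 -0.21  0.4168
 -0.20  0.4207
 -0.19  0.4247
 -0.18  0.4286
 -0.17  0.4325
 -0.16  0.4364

£11.46

σ√T = 0.29·√1.25 = 0.3242
d₁ = [ln(140/165) + (0.038 + 0.29²/2)·1.25] / 0.3242 = [-0.1643 + 0.1001] / 0.3242 = -0.1981 which rounds to -0.20
d₂ = d₁ − σ√T = -0.1981 − 0.3242 = -0.5224 which rounds to -0.52
e^(−rT) = e^(−0.038·1.25) = 0.9536
N(d₁) = N(-0.20) = 0.4207;  N(d₂) = N(-0.52) = 0.3015
C = 140·0.4207 − 165·0.9536·0.3015 = 58.8980 − 47.4392 = 11.4588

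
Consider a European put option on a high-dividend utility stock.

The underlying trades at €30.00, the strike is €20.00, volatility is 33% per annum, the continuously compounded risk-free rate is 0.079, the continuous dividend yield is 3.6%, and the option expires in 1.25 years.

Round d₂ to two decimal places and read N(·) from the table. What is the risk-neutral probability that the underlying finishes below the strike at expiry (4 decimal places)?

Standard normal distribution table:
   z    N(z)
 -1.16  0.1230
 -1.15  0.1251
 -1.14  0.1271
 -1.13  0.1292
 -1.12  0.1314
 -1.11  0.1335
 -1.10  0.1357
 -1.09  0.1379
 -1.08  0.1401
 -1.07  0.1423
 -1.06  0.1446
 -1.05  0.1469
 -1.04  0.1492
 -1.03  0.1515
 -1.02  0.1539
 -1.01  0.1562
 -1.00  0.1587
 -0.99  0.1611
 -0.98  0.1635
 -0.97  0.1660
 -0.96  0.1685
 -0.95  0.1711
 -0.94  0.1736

T = 1.25;  σ√T = 0.3690
d₁ = [ln(30/20) + (0.079 − 0.036 + 0.33²/2)·1.25] / 0.3690 = [0.4055 + 0.1218] / 0.3690 = 1.4291 ≈ 1.43
d₂ = d₁ − σ√T = 1.4291 − 0.3690 = 1.0602 ≈ 1.06
Pr(exercise) under Q = N(−d₂) = N(-1.06) = 0.1446

0.1446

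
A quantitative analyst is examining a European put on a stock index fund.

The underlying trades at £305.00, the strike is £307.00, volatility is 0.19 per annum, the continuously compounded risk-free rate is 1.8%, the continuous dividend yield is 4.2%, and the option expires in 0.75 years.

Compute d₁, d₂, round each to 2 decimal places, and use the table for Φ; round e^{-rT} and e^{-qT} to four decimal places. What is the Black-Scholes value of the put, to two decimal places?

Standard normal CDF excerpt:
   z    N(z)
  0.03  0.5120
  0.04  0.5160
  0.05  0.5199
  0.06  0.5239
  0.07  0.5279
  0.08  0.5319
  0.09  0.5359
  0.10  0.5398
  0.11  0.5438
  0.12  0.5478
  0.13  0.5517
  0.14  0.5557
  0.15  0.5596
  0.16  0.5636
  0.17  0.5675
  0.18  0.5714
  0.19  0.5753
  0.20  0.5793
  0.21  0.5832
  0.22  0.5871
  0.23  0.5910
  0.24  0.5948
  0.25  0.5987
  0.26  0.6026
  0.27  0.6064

£22.99

T = 0.75;  σ√T = 0.1645
d₁ = [ln(305/307) + (0.018 − 0.042 + ½·0.19²)·0.75] / (σ√T) = (-0.0065 − 0.0045) / 0.1645 = -0.0668 → -0.07
d₂ = -0.0668 − 0.1645 = -0.2314 → -0.23
exp(−qT) = exp(−0.042·0.75) = 0.9690;  exp(−rT) = exp(−0.018·0.75) = 0.9866
N(−d₂) = N(0.23) = 0.5910;  N(−d₁) = N(0.07) = 0.5279
P = 307·0.9866·0.5910 − 305·0.9690·0.5279 = 179.0057 − 156.0182 = 22.9875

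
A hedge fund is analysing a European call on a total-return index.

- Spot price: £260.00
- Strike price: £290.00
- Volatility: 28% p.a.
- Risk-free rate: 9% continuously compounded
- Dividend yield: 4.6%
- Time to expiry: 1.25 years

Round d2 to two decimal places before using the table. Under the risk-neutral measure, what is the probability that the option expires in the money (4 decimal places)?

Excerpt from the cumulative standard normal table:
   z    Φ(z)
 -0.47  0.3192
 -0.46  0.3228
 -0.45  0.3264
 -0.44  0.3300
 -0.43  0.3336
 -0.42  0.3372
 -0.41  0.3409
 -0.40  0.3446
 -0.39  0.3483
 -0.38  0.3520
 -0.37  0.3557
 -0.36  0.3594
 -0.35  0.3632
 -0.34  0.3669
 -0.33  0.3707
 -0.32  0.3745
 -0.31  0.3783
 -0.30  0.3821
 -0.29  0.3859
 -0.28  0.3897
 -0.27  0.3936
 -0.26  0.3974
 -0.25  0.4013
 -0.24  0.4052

0.3707

T = 1.25;  σ√T = 0.3130
ln(S/K) + (r − q + σ²/2)T = ln(260/290) + (0.09 − 0.046 + 0.28²/2)·1.25 = -0.1092 + 0.1040 = -0.0052
d₁ = -0.0052 / 0.3130 = -0.0166 → -0.02
d₂ = d₁ − σ√T = -0.0166 − 0.3130 = -0.3297 → -0.33
Risk-neutral Pr[S_T > K] = N(d₂) = N(-0.33) = 0.3707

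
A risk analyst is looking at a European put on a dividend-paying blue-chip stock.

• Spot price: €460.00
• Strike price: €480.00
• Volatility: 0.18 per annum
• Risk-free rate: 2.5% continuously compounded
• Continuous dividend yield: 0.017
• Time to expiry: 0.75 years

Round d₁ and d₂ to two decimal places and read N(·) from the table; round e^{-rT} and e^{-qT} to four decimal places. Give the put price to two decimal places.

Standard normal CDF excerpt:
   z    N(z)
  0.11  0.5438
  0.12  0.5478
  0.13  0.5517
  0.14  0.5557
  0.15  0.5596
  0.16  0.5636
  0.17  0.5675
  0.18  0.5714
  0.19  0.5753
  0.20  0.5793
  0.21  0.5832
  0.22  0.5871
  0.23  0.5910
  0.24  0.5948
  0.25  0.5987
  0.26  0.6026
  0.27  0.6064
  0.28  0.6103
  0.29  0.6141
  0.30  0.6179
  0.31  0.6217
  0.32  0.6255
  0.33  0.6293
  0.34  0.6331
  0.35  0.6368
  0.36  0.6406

σ√T = 0.18·√0.75 = 0.1559
d₁ = [ln(460/480) + (0.025 − 0.017 + ½·0.18²)·0.75] / (σ√T) = (-0.0426 + 0.0181) / 0.1559 = -0.1566 → -0.16
d₂ = -0.1566 − 0.1559 = -0.3125 → -0.31
exp(−qT) = exp(−0.017·0.75) = 0.9873;  exp(−rT) = exp(−0.025·0.75) = 0.9814
N(−d₂) = N(0.31) = 0.6217;  N(−d₁) = N(0.16) = 0.5636
P = 480·0.9814·0.6217 − 460·0.9873·0.5636 = 292.8655 − 255.9634 = 36.9020

€36.90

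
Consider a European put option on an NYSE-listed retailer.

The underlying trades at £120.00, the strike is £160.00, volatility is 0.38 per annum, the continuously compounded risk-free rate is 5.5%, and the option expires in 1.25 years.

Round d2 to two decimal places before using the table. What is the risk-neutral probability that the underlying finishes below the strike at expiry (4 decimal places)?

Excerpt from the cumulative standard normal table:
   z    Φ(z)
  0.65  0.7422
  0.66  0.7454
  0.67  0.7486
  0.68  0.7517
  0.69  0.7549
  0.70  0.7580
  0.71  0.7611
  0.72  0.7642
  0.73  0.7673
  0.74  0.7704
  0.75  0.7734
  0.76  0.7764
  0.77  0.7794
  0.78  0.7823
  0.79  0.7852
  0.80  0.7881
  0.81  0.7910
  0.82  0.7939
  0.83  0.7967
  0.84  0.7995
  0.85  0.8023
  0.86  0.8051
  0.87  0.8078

T = 1.25;  σ√T = 0.4249
d₁ = [ln(120/160) + (0.055 + ½·0.38²)·1.25] / (σ√T) = (-0.2877 + 0.1590) / 0.4249 = -0.3029 ⇒ -0.30
d₂ = -0.3029 − 0.4249 = -0.7277 ⇒ -0.73
Pr(exercise) under Q = N(−d₂) = N(0.73) = 0.7673

0.7673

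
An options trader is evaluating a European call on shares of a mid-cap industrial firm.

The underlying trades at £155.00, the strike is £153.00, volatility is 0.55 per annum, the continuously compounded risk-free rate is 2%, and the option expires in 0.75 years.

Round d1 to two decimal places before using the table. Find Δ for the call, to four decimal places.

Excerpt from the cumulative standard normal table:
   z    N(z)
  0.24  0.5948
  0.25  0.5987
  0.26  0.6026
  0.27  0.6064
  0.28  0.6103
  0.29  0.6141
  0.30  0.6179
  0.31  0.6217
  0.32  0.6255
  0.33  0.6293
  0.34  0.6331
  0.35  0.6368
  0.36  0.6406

0.6179

σ√T = 0.55·√0.75 = 0.4763
ln(S/K) + (r + σ²/2)T = ln(155/153) + (0.02 + 0.55²/2)·0.75 = 0.0130 + 0.1284 = 0.1414
d₁ = 0.1414 / 0.4763 = 0.2969 ⇒ 0.30
N(d₁) = N(0.30) = 0.6179
Δ_call = N(d₁) = 0.6179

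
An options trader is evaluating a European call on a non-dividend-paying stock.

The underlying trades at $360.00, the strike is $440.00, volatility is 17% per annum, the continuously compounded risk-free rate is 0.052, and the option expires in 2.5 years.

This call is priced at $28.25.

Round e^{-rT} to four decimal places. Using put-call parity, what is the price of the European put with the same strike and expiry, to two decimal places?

e^(−rT) = e^(−0.052·2.5) = 0.8781
Put-call parity: C − P = S − K·e^(−rT) = 360 − 440·0.8781 = 360 − 386.3640 = -26.3640
P = C − (C − P) = 28.25 − (-26.3640) = 54.6140

$54.61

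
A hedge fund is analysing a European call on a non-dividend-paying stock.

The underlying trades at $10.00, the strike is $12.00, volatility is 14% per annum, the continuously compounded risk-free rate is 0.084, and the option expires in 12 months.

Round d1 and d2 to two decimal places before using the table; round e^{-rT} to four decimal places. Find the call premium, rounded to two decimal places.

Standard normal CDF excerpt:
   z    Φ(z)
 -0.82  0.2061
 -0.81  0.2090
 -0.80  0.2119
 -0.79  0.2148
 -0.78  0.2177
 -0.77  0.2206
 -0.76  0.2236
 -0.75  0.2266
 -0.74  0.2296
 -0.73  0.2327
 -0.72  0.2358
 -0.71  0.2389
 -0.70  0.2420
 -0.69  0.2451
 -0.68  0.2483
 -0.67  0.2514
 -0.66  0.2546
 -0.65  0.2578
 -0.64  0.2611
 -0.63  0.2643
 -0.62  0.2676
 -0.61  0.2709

$0.21

σ√T = 0.14 × 1.0000 = 0.1400
d₁ = [ln(10/12) + (0.084 + 0.14²/2)·1] / 0.1400 = [-0.1823 + 0.0938] / 0.1400 = -0.6323 which rounds to -0.63
d₂ = d₁ − σ√T = -0.6323 − 0.1400 = -0.7723 which rounds to -0.77
e^(−rT) = e^(−0.084·1) = 0.9194
N(d₁) = N(-0.63) = 0.2643;  N(d₂) = N(-0.77) = 0.2206
C = 10·0.2643 − 12·0.9194·0.2206 = 2.6430 − 2.4338 = 0.2092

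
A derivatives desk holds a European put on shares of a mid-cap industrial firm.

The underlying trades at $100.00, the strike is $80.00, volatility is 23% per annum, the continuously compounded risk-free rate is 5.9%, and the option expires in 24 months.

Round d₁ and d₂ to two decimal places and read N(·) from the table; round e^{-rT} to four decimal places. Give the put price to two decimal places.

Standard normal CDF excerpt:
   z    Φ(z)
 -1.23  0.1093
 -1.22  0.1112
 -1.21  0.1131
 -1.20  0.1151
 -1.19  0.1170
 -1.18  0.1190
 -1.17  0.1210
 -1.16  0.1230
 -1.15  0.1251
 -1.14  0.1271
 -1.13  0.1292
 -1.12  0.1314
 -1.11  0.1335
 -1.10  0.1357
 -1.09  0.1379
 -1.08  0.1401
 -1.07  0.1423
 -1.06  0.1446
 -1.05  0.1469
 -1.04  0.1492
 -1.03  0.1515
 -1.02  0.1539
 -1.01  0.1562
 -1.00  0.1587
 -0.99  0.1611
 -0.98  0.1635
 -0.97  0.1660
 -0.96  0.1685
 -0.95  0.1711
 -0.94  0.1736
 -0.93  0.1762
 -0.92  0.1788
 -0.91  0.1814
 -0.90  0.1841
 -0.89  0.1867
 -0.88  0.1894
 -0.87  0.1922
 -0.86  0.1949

$1.96

T = 2;  σ√T = 0.3253
ln(S/K) + (r + σ²/2)T = ln(100/80) + (0.059 + 0.23²/2)·2 = 0.2231 + 0.1709 = 0.3940
d₁ = 0.3940 / 0.3253 = 1.2114 ≈ 1.21
d₂ = d₁ − σ√T = 1.2114 − 0.3253 = 0.8862 ≈ 0.89
e^(−rT) = e^(−0.059·2) = 0.8887
N(−d₂) = N(-0.89) = 0.1867;  N(−d₁) = N(-1.21) = 0.1131
P = 80·0.8887·0.1867 − 100·0.1131 = 13.2736 − 11.3100 = 1.9636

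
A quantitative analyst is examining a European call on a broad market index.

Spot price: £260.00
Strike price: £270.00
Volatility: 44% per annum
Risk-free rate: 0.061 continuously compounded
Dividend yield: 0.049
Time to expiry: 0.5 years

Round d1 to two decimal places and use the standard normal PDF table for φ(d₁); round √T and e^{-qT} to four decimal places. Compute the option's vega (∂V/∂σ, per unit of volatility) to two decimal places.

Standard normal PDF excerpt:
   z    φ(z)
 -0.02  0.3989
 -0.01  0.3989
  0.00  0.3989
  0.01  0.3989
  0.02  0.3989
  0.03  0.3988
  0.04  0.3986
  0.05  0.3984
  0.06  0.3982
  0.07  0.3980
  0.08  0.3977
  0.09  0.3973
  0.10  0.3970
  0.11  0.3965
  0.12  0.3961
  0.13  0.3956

T = 0.5;  σ√T = 0.3111
d₁ = [ln(260/270) + (0.061 − 0.049 + 0.44²/2)·0.5] / 0.3111 = [-0.0377 + 0.0544] / 0.3111 = 0.0535 ⇒ 0.05
√T = √0.5 = 0.7071
φ(d₁) = φ(0.05) = 0.3984
e^(−qT) = e^(−0.049·0.5) = 0.9758
vega = S·e^(−qT)·φ(d₁)·√T = 260·0.9758·0.3984·0.7071 = 71.4717

71.47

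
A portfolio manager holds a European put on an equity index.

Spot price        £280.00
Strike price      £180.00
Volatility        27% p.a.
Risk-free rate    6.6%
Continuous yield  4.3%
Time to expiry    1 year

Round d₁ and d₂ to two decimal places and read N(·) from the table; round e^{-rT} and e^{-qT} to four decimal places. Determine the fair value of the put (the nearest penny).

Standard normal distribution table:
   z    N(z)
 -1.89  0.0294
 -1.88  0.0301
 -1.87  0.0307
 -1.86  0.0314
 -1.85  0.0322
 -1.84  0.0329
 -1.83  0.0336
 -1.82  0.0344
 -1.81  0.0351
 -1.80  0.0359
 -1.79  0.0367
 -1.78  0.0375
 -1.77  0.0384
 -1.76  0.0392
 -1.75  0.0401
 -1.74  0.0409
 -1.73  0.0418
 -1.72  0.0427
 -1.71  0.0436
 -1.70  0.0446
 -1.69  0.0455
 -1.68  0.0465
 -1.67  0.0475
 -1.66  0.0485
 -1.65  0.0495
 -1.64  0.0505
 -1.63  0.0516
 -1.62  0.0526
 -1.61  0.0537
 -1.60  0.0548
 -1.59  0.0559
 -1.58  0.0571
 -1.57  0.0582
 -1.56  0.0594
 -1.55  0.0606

σ√T = 0.27 × 1.0000 = 0.2700
d₁ = [ln(280/180) + (0.066 − 0.043 + 0.27²/2)·1] / 0.2700 = [0.4418 + 0.0595] / 0.2700 = 1.8566 ≈ 1.86
d₂ = d₁ − σ√T = 1.8566 − 0.2700 = 1.5866 ≈ 1.59
e^(−qT) = e^(−0.043·1) = 0.9579;  e^(−rT) = e^(−0.066·1) = 0.9361
N(−d₂) = N(-1.59) = 0.0559;  N(−d₁) = N(-1.86) = 0.0314
P = 180·0.9361·0.0559 − 280·0.9579·0.0314 = 9.4190 − 8.4219 = 0.9972

£1.00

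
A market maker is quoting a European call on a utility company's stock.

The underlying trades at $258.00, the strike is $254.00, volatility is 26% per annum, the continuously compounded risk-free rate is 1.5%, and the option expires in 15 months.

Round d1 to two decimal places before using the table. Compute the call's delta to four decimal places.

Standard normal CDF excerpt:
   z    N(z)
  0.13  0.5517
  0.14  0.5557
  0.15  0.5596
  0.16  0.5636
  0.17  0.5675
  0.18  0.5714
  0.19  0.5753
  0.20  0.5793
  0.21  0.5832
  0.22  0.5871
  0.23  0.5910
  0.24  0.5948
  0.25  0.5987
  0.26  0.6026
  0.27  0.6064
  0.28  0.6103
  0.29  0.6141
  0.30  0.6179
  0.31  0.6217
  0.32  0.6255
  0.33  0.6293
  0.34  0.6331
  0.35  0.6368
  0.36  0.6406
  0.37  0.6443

0.6026

σ√T = 0.26 × 1.1180 = 0.2907
d₁ = [ln(258/254) + (0.015 + 0.26²/2)·1.25] / 0.2907 = [0.0156 + 0.0610] / 0.2907 = 0.2636 which rounds to 0.26
N(d₁) = N(0.26) = 0.6026
Δ_call = N(d₁) = 0.6026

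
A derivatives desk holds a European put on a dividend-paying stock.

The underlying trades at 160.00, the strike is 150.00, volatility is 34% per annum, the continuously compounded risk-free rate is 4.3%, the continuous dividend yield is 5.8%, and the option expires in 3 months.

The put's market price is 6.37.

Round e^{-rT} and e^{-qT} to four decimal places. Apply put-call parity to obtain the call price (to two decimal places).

exp(−qT) = exp(−0.058·0.25) = 0.9856;  exp(−rT) = exp(−0.043·0.25) = 0.9893
Put-call parity: C − P = S·e^(−qT) − K·e^(−rT) = 160·0.9856 − 150·0.9893 = 157.6960 − 148.3950 = 9.3010
C = P + (C − P) = 6.37 + (9.3010) = 15.6710

15.67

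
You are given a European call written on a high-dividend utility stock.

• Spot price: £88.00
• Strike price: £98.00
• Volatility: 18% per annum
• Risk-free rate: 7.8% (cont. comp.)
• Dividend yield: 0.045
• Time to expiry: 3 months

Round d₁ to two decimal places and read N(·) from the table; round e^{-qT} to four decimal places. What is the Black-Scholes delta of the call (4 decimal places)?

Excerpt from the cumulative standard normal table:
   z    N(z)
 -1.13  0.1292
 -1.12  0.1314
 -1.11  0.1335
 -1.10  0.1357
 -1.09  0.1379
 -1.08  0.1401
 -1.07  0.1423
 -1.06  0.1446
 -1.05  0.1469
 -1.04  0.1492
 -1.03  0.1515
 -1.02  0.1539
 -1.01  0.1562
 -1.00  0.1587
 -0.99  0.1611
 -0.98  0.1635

σ√T = 0.18 × 0.5000 = 0.0900
d₁ = [ln(88/98) + (0.078 − 0.045 + 0.18²/2)·0.25] / 0.0900 = [-0.1076 + 0.0123] / 0.0900 = -1.0592 → -1.06
N(d₁) = N(-1.06) = 0.1446
Δ_call = e^(−qT)·N(d₁) = 0.9888·0.1446 = 0.1430

0.1430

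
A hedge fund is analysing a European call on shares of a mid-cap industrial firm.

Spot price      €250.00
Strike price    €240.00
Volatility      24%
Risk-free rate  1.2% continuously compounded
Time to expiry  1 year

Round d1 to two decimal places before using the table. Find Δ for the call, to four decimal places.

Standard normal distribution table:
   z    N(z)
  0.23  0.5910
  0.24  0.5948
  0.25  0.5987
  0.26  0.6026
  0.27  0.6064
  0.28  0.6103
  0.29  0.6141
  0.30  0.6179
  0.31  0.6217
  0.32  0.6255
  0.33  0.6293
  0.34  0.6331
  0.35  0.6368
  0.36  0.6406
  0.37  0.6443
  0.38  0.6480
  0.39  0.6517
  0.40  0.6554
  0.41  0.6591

σ√T = 0.24 × 1.0000 = 0.2400
d₁ = [ln(250/240) + (0.012 + 0.24²/2)·1] / 0.2400 = [0.0408 + 0.0408] / 0.2400 = 0.3401 ≈ 0.34
N(d₁) = N(0.34) = 0.6331
Δ_call = N(d₁) = 0.6331

0.6331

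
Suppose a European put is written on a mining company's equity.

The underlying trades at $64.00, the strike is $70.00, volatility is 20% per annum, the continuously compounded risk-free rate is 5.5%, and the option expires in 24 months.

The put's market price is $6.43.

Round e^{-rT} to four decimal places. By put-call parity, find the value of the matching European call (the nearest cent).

$7.72

exp(−rT) = exp(−0.055·2) = 0.8958
Put-call parity: C − P = S − K·e^(−rT) = 64 − 70·0.8958 = 64 − 62.7060 = 1.2940
C = P + (C − P) = 6.43 + (1.2940) = 7.7240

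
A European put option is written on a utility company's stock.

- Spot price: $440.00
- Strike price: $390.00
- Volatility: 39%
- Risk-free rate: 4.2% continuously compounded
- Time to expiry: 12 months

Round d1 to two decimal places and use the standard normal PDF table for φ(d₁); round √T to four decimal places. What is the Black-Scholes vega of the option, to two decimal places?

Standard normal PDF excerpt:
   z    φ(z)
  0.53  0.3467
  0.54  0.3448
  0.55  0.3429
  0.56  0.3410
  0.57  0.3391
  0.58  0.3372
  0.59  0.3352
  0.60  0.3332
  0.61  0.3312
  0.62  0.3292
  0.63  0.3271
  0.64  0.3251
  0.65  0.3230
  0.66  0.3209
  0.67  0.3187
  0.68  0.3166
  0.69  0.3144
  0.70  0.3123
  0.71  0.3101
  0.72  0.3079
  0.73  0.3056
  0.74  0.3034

145.73

σ√T = 0.39·√1 = 0.3900
d₁ = [ln(440/390) + (0.042 + ½·0.39²)·1] / (σ√T) = (0.1206 + 0.1181) / 0.3900 = 0.6120 ≈ 0.61
√T = √1 = 1.0000
φ(d₁) = φ(0.61) = 0.3312
vega = S·φ(d₁)·√T = 440·0.3312·1.0000 = 145.7280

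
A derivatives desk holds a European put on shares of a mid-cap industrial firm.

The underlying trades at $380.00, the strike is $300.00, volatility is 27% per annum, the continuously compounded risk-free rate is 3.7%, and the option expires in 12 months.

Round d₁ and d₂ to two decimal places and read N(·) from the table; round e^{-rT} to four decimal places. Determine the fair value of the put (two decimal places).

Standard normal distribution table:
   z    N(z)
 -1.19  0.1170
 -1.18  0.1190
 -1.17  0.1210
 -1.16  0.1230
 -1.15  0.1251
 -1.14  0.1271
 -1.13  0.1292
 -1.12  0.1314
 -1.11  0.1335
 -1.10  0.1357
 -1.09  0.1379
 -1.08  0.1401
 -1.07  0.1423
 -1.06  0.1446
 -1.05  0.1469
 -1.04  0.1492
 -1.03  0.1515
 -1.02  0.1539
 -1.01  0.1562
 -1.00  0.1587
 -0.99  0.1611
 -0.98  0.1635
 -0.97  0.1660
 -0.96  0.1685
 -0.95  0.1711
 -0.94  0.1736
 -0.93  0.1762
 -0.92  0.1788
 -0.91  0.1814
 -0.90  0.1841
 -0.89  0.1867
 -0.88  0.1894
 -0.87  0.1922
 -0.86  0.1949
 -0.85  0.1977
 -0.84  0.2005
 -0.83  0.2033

σ√T = 0.27·√1 = 0.2700
ln(S/K) + (r + σ²/2)T = ln(380/300) + (0.037 + 0.27²/2)·1 = 0.2364 + 0.0735 = 0.3098
d₁ = 0.3098 / 0.2700 = 1.1476 ≈ 1.15
d₂ = d₁ − σ√T = 1.1476 − 0.2700 = 0.8776 ≈ 0.88
e^(−rT) = e^(−0.037·1) = 0.9637
N(−d₂) = N(-0.88) = 0.1894;  N(−d₁) = N(-1.15) = 0.1251
P = 300·0.9637·0.1894 − 380·0.1251 = 54.7574 − 47.5380 = 7.2194

$7.22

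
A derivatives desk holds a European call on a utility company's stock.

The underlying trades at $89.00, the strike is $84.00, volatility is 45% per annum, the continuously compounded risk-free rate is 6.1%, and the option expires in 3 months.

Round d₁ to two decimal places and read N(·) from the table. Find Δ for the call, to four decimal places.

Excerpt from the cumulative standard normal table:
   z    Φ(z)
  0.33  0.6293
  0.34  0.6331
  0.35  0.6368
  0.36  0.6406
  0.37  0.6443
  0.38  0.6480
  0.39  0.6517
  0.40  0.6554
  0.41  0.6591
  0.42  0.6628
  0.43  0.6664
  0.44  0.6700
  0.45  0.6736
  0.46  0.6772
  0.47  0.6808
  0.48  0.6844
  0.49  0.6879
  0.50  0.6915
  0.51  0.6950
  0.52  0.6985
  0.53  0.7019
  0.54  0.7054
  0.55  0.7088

0.6700

σ√T = 0.45 × 0.5000 = 0.2250
ln(S/K) + (r + σ²/2)T = ln(89/84) + (0.061 + 0.45²/2)·0.25 = 0.0578 + 0.0406 = 0.0984
d₁ = 0.0984 / 0.2250 = 0.4373 which rounds to 0.44
N(d₁) = N(0.44) = 0.6700
Δ_call = N(d₁) = 0.6700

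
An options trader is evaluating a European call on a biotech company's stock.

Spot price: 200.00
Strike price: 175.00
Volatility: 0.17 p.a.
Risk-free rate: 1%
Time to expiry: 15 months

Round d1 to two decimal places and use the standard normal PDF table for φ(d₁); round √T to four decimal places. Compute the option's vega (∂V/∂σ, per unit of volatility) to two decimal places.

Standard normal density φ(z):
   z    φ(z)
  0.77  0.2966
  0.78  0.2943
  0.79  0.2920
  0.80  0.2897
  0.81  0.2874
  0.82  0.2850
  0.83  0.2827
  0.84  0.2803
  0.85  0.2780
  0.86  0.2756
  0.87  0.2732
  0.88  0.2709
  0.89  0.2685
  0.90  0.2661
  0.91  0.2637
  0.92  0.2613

σ√T = 0.17 × 1.1180 = 0.1901
d₁ = [ln(200/175) + (0.01 + 0.17²/2)·1.25] / 0.1901 = [0.1335 + 0.0306] / 0.1901 = 0.8634 → 0.86
√T = √1.25 = 1.1180
φ(d₁) = φ(0.86) = 0.2756
vega = S·φ(d₁)·√T = 200·0.2756·1.1180 = 61.6242
(Vega is the same for a European call and put with the same parameters.)

61.62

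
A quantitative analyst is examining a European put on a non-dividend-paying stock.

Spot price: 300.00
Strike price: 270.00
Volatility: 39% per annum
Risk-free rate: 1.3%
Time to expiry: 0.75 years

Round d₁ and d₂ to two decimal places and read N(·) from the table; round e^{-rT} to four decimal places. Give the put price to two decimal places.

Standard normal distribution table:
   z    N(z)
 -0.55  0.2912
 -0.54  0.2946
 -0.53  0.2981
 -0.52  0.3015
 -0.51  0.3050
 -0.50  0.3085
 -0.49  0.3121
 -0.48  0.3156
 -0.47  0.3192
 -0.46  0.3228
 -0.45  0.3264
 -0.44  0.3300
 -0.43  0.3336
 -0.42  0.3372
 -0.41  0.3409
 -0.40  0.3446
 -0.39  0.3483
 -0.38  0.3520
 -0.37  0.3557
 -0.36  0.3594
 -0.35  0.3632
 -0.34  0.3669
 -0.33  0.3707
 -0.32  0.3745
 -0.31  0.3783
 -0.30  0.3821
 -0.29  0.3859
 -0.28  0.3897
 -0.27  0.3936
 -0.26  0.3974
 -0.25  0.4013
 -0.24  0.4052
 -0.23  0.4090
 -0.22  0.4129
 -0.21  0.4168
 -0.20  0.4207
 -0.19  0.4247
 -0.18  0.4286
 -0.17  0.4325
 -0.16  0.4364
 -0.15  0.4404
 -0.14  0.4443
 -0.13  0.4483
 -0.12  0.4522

T = 0.75;  σ√T = 0.3377
ln(S/K) + (r + σ²/2)T = ln(300/270) + (0.013 + 0.39²/2)·0.75 = 0.1054 + 0.0668 = 0.1721
d₁ = 0.1721 / 0.3377 = 0.5097 ≈ 0.51
d₂ = d₁ − σ√T = 0.5097 − 0.3377 = 0.1719 ≈ 0.17
e^(−rT) = e^(−0.013·0.75) = 0.9903
N(−d₂) = N(-0.17) = 0.4325;  N(−d₁) = N(-0.51) = 0.3050
P = 270·0.9903·0.4325 − 300·0.3050 = 115.6423 − 91.5000 = 24.1423

24.14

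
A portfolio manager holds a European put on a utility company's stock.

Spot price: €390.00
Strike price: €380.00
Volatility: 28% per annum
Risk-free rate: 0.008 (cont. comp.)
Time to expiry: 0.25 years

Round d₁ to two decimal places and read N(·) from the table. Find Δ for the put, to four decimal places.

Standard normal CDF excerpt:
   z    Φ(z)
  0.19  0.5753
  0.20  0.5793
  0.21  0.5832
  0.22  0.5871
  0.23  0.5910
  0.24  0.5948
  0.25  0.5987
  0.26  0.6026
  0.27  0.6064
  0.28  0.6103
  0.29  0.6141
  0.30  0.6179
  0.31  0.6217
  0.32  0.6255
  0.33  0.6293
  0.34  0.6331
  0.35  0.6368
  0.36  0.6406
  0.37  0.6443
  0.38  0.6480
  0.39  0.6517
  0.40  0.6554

T = 0.25;  σ√T = 0.1400
d₁ = [ln(390/380) + (0.008 + ½·0.28²)·0.25] / (σ√T) = (0.0260 + 0.0118) / 0.1400 = 0.2698 which rounds to 0.27
N(d₁) = N(0.27) = 0.6064
Δ_put = N(d₁) − 1 = 0.6064 − 1 = -0.3936

-0.3936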